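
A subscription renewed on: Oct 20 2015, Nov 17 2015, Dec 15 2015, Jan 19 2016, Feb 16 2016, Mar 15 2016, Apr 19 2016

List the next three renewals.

These are Tuesdays at 28- or 35-day spacing (28, 28, 35, 28, 28, 35).
The pattern: 3rd Tuesday of the month.
3rd Tuesday of May 2016: May 17 2016.
June 2016 — 3rd Tuesday is Jun 21 2016.
July 2016 — 3rd Tuesday is Jul 19 2016.

May 17 2016, Jun 21 2016, Jul 19 2016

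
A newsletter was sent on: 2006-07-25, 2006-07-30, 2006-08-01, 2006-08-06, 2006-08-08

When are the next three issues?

2006-08-13, 2006-08-15, 2006-08-20

The gap pattern 5, 2, 5, 2 repeats every 2 events.
These are the Tuesdays and Sundays of each week.
Next Sunday: 2006-08-13.
The following Tuesday is 2006-08-15.
The following Sunday is 2006-08-20.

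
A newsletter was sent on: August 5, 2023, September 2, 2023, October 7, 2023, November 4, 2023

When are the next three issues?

Gaps: 28, 35, 28 days — a mix of 28 and 35. Every date is a Saturday.
Each is the 1st Saturday of its month.
December 2023 — 1st Saturday is December 2, 2023.
January 2024 — 1st Saturday is January 6, 2024.
February 2024 — 1st Saturday is February 3, 2024.

December 2, 2023; January 6, 2024; February 3, 2024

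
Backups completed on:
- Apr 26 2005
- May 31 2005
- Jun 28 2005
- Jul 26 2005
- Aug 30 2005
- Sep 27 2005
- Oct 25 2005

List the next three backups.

Nov 29 2005, Dec 27 2005, Jan 31 2006

These are Tuesdays with 35, 28, 28, 35, 28, 28-day gaps.
Each is the final Tuesday of its month — May 31 2005 is past the 28th, so '4th Tuesday' doesn't fit.
November 2005 ends with Tuesday Nov 29 2005.
December 2005 ends with Tuesday Dec 27 2005.
Last Tuesday of January 2006: Jan 31 2006.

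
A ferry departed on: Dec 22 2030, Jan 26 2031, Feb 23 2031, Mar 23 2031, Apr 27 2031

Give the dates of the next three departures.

All dates are Sundays, 35, 28, 28, 35 days apart.
Specifically, the 4th Sunday of each month.
4th Sunday of May 2031: May 25 2031.
June 2031 — 4th Sunday is Jun 22 2031.
4th Sunday of July 2031: Jul 27 2031.

May 25 2031, Jun 22 2031, Jul 27 2031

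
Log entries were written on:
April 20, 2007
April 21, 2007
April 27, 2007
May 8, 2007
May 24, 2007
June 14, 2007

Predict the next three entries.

The spacing grows by 5 each time: 1, 6, 11, 16, 21 days.
Next gap: 26 days. June 14, 2007 + 26 days = July 10, 2007.
Next gap: 31 days. July 10, 2007 + 31 days = August 10, 2007.
Next gap: 36 days. August 10, 2007 + 36 days = September 15, 2007.

July 10, 2007; August 10, 2007; September 15, 2007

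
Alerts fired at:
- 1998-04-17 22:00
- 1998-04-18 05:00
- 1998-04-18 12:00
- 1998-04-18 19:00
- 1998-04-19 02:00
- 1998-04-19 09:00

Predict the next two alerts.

Spacing: 7, 7, 7, 7, 7 h — constant 7 h.
1998-04-19 09:00 + 7 h = 1998-04-19 16:00.
1998-04-19 16:00 + 7 h = 1998-04-19 23:00.

1998-04-19 16:00, 1998-04-19 23:00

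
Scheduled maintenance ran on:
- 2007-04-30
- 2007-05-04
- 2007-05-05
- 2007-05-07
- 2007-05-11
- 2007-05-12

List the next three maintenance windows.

The gap pattern 4, 1, 2, 4, 1 repeats every 3 events.
These are the Mondays, Fridays and Saturdays of each week.
Next Monday: 2007-05-14.
The following Friday is 2007-05-18.
The following Saturday is 2007-05-19.

2007-05-14, 2007-05-18, 2007-05-19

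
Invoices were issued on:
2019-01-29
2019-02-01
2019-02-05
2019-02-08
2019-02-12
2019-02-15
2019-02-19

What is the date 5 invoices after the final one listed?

2019-03-08

Every event lands on a Tuesday or Friday (gaps cycle 3, 4, 3, 4, 3, 4).
So the schedule is: every Tuesday and Friday.
Next Friday: 2019-02-22.
The following Tuesday is 2019-02-26.
The following Friday is 2019-03-01.
Next Tuesday: 2019-03-05.
Next Friday: 2019-03-08.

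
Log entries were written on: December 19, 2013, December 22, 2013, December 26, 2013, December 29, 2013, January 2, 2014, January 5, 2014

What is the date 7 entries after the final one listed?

January 30, 2014

The gap pattern 3, 4, 3, 4, 3 repeats every 2 events.
These are the Thursdays and Sundays of each week.
Next Thursday: January 9, 2014.
Next Sunday: January 12, 2014.
Next Thursday: January 16, 2014.
Next Sunday: January 19, 2014.
Next Thursday: January 23, 2014.
The following Sunday is January 26, 2014.
The following Thursday is January 30, 2014.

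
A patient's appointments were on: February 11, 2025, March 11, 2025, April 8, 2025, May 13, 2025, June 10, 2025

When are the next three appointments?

All dates are Tuesdays, 28, 28, 35, 28 days apart.
Specifically, the 2nd Tuesday of each month.
July 2025 — 2nd Tuesday is July 8, 2025.
2nd Tuesday of August 2025: August 12, 2025.
2nd Tuesday of September 2025: September 9, 2025.

July 8, 2025; August 12, 2025; September 9, 2025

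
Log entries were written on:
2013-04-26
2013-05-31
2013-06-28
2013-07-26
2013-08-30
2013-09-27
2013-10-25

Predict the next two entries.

2013-11-29, 2013-12-27

These are Fridays with 35, 28, 28, 35, 28, 28-day gaps.
Each is the final Friday of its month — 2013-05-31 is past the 28th, so '4th Friday' doesn't fit.
Last Friday of November 2013: 2013-11-29.
December 2013 ends with Friday 2013-12-27.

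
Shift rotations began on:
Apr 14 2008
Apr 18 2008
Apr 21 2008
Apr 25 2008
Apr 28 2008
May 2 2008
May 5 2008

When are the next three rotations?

May 9 2008, May 12 2008, May 16 2008

Gaps: 4, 3, 4, 3, 4, 3 days — not constant, but cyclic with period 2.
The events fall on every Monday and Friday.
Next Friday: May 9 2008.
The following Monday is May 12 2008.
Next Friday: May 16 2008.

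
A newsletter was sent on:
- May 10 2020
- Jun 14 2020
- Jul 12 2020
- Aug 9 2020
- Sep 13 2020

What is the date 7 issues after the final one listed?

Apr 11 2021

All dates are Sundays, 35, 28, 28, 35 days apart.
Specifically, the 2nd Sunday of each month.
2nd Sunday of October 2020: Oct 11 2020.
November 2020 — 2nd Sunday is Nov 8 2020.
2nd Sunday of December 2020: Dec 13 2020.
January 2021 — 2nd Sunday is Jan 10 2021.
2nd Sunday of February 2021: Feb 14 2021.
March 2021 — 2nd Sunday is Mar 14 2021.
April 2021 — 2nd Sunday is Apr 11 2021.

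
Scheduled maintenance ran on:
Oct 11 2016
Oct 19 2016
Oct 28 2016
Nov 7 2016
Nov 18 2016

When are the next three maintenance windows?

Nov 30 2016, Dec 13 2016, Dec 27 2016

Intervals are 8, 9, 10, 11 days — an arithmetic progression with common difference 1.
Next gap: 12 days. Nov 18 2016 + 12 days = Nov 30 2016.
Next gap: 13 days. Nov 30 2016 + 13 days = Dec 13 2016.
Next gap: 14 days. Dec 13 2016 + 14 days = Dec 27 2016.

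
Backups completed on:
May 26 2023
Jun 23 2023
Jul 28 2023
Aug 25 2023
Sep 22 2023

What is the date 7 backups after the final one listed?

All dates are Fridays, 28, 35, 28, 28 days apart.
Specifically, the 4th Friday of each month.
4th Friday of October 2023: Oct 27 2023.
November 2023 — 4th Friday is Nov 24 2023.
December 2023 — 4th Friday is Dec 22 2023.
4th Friday of January 2024: Jan 26 2024.
February 2024 — 4th Friday is Feb 23 2024.
4th Friday of March 2024: Mar 22 2024.
4th Friday of April 2024: Apr 26 2024.

Apr 26 2024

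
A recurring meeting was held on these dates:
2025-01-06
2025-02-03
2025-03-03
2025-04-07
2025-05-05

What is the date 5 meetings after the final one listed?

2025-10-06

Gaps: 28, 28, 35, 28 days — a mix of 28 and 35. Every date is a Monday.
Each is the 1st Monday of its month.
June 2025 — 1st Monday is 2025-06-02.
1st Monday of July 2025: 2025-07-07.
1st Monday of August 2025: 2025-08-04.
September 2025 — 1st Monday is 2025-09-01.
October 2025 — 1st Monday is 2025-10-06.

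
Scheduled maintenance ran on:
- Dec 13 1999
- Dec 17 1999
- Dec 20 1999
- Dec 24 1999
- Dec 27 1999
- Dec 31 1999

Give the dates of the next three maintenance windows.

Gaps: 4, 3, 4, 3, 4 days — not constant, but cyclic with period 2.
The events fall on every Monday and Friday.
Next Monday: Jan 3 2000.
The following Friday is Jan 7 2000.
The following Monday is Jan 10 2000.

Jan 3 2000, Jan 7 2000, Jan 10 2000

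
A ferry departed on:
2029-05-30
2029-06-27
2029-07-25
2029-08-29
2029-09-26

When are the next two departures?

2029-10-31, 2029-11-28

All Wednesdays; the gaps (28, 28, 35, 28) vary with month length.
This is the last Wednesday of each month.
Last Wednesday of October 2029: 2029-10-31.
November 2029 ends with Wednesday 2029-11-28.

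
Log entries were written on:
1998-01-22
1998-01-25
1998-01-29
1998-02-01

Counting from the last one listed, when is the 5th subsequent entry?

Every event lands on a Thursday or Sunday (gaps cycle 3, 4, 3).
So the schedule is: every Thursday and Sunday.
Next Thursday: 1998-02-05.
The following Sunday is 1998-02-08.
The following Thursday is 1998-02-12.
The following Sunday is 1998-02-15.
The following Thursday is 1998-02-19.

1998-02-19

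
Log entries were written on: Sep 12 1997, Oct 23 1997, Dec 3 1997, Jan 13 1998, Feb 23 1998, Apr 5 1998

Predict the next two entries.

May 16 1998, Jun 26 1998

Every event comes 41 days after the last (41, 41, 41, 41, 41).
Apr 5 1998 + 41 days = May 16 1998.
May 16 1998 + 41 days = Jun 26 1998.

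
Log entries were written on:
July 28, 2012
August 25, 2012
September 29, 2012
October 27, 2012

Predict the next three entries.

These are Saturdays with 28, 35, 28-day gaps.
Each is the final Saturday of its month — September 29, 2012 is past the 28th, so '4th Saturday' doesn't fit.
November 2012 ends with Saturday November 24, 2012.
December 2012 ends with Saturday December 29, 2012.
January 2013 ends with Saturday January 26, 2013.

November 24, 2012; December 29, 2012; January 26, 2013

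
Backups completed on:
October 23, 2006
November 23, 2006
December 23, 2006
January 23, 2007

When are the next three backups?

The day-of-month is always 23 (31, 30, 31 days between events).
So this recurs on the 23rd of each month.
February 2007: February 23, 2007.
Next: March 2007 → March 23, 2007.
April 2007: April 23, 2007.

February 23, 2007; March 23, 2007; April 23, 2007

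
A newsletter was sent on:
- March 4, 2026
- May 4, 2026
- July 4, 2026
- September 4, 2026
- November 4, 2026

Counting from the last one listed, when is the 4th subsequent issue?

Each date is the 4th; the gaps (61, 61, 62, 61) track the month lengths.
The rule is the 4th of every 2 months.
Next: January 2027 → January 4, 2027.
Next: March 2027 → March 4, 2027.
May 2027: May 4, 2027.
July 2027: July 4, 2027.

July 4, 2027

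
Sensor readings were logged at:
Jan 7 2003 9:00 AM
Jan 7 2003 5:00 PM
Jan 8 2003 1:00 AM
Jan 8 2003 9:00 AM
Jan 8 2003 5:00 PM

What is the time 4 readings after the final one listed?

Jan 10 2003 1:00 AM

The interval is a steady 8 hours (8, 8, 8, 8).
Jan 8 2003 5:00 PM + 8 h = Jan 9 2003 1:00 AM.
Jan 9 2003 1:00 AM + 8 h = Jan 9 2003 9:00 AM.
Jan 9 2003 9:00 AM + 8 h = Jan 9 2003 5:00 PM.
Jan 9 2003 5:00 PM + 8 h = Jan 10 2003 1:00 AM.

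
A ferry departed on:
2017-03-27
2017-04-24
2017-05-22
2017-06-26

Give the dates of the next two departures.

These are Mondays at 28- or 35-day spacing (28, 28, 35).
The pattern: 4th Monday of the month.
4th Monday of July 2017: 2017-07-24.
August 2017 — 4th Monday is 2017-08-28.

2017-07-24, 2017-08-28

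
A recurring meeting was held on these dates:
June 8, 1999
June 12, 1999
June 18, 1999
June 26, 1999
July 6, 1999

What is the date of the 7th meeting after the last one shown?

The spacing grows by 2 each time: 4, 6, 8, 10 days.
Next gap: 12 days. July 6, 1999 + 12 days = July 18, 1999.
Next gap: 14 days. July 18, 1999 + 14 days = August 1, 1999.
Next gap: 16 days. August 1, 1999 + 16 days = August 17, 1999.
Next gap: 18 days. August 17, 1999 + 18 days = September 4, 1999.
Next gap: 20 days. September 4, 1999 + 20 days = September 24, 1999.
Next gap: 22 days. September 24, 1999 + 22 days = October 16, 1999.
Next gap: 24 days. October 16, 1999 + 24 days = November 9, 1999.

November 9, 1999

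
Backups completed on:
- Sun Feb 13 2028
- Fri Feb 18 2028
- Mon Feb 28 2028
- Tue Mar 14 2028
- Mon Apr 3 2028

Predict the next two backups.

Fri Apr 28 2028, Sun May 28 2028

Gaps: 5, 10, 15, 20 days — each gap is 5 larger than the previous one.
Next gap: 25 days. Mon Apr 3 2028 + 25 days = Fri Apr 28 2028.
Next gap: 30 days. Fri Apr 28 2028 + 30 days = Sun May 28 2028.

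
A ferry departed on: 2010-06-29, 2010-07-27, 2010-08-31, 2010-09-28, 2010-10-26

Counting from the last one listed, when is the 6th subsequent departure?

2011-04-26

Every date is a Tuesday; gaps 28, 35, 28, 28 days.
Each is the last Tuesday of its month (at least one falls on the 29th or later, ruling out '4th Tuesday').
Last Tuesday of November 2010: 2010-11-30.
Last Tuesday of December 2010: 2010-12-28.
January 2011 ends with Tuesday 2011-01-25.
February 2011 ends with Tuesday 2011-02-22.
March 2011 ends with Tuesday 2011-03-29.
April 2011 ends with Tuesday 2011-04-26.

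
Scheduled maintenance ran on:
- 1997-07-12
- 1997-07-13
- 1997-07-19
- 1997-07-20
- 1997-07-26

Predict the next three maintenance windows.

Gaps: 1, 6, 1, 6 days — not constant, but cyclic with period 2.
The events fall on every Saturday and Sunday.
The following Sunday is 1997-07-27.
Next Saturday: 1997-08-02.
Next Sunday: 1997-08-03.

1997-07-27, 1997-08-02, 1997-08-03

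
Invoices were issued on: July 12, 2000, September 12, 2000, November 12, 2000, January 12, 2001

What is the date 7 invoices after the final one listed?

March 12, 2002

Gaps: 62, 61, 61 days — not constant. Every event is on the 12th of the month.
Pattern: the 12th of every 2 months.
March 2001: March 12, 2001.
May 2001: May 12, 2001.
July 2001: July 12, 2001.
Next: September 2001 → September 12, 2001.
Next: November 2001 → November 12, 2001.
Next: January 2002 → January 12, 2002.
March 2002: March 12, 2002.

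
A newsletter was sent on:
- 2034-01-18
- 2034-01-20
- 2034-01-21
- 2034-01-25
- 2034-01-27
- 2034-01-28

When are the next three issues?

2034-02-01, 2034-02-03, 2034-02-04

The gap pattern 2, 1, 4, 2, 1 repeats every 3 events.
These are the Wednesdays, Fridays and Saturdays of each week.
The following Wednesday is 2034-02-01.
The following Friday is 2034-02-03.
The following Saturday is 2034-02-04.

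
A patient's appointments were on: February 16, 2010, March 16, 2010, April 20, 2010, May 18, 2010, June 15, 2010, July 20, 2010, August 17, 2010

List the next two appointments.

September 21, 2010; October 19, 2010

Gaps: 28, 35, 28, 28, 35, 28 days — a mix of 28 and 35. Every date is a Tuesday.
Each is the 3rd Tuesday of its month.
3rd Tuesday of September 2010: September 21, 2010.
October 2010 — 3rd Tuesday is October 19, 2010.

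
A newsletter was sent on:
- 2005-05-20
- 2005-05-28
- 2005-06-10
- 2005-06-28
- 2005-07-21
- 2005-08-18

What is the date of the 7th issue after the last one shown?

2006-07-20

Gaps: 8, 13, 18, 23, 28 days — each gap is 5 larger than the previous one.
Next gap: 33 days. 2005-08-18 + 33 days = 2005-09-20.
Next gap: 38 days. 2005-09-20 + 38 days = 2005-10-28.
Next gap: 43 days. 2005-10-28 + 43 days = 2005-12-10.
Next gap: 48 days. 2005-12-10 + 48 days = 2006-01-27.
Next gap: 53 days. 2006-01-27 + 53 days = 2006-03-21.
Next gap: 58 days. 2006-03-21 + 58 days = 2006-05-18.
Next gap: 63 days. 2006-05-18 + 63 days = 2006-07-20.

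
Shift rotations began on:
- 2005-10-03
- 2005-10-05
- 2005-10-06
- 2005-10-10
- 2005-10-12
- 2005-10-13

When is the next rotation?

Gaps: 2, 1, 4, 2, 1 days — not constant, but cyclic with period 3.
The events fall on every Monday, Wednesday and Thursday.
The following Monday is 2005-10-17.

2005-10-17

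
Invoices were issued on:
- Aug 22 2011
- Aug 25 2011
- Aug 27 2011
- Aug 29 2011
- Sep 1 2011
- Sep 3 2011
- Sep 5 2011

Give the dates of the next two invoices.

Gaps: 3, 2, 2, 3, 2, 2 days — not constant, but cyclic with period 3.
The events fall on every Monday, Thursday and Saturday.
The following Thursday is Sep 8 2011.
Next Saturday: Sep 10 2011.

Sep 8 2011, Sep 10 2011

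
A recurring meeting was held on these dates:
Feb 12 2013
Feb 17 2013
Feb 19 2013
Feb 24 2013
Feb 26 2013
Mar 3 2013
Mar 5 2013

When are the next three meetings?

The gap pattern 5, 2, 5, 2, 5, 2 repeats every 2 events.
These are the Tuesdays and Sundays of each week.
Next Sunday: Mar 10 2013.
Next Tuesday: Mar 12 2013.
The following Sunday is Mar 17 2013.

Mar 10 2013, Mar 12 2013, Mar 17 2013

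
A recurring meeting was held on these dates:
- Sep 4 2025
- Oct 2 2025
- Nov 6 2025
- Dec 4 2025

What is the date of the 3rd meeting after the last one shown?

Mar 5 2026

These are Thursdays at 28- or 35-day spacing (28, 35, 28).
The pattern: 1st Thursday of the month.
January 2026 — 1st Thursday is Jan 1 2026.
February 2026 — 1st Thursday is Feb 5 2026.
March 2026 — 1st Thursday is Mar 5 2026.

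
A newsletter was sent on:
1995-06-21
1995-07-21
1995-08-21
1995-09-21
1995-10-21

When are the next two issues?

1995-11-21, 1995-12-21

The day-of-month is always 21 (30, 31, 31, 30 days between events).
So this recurs on the 21st of each month.
November 1995: 1995-11-21.
Next: December 1995 → 1995-12-21.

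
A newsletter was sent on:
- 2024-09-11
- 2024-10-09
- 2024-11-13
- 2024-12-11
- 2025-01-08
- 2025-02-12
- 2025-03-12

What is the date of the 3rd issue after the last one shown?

2025-06-11

All dates are Wednesdays, 28, 35, 28, 28, 35, 28 days apart.
Specifically, the 2nd Wednesday of each month.
2nd Wednesday of April 2025: 2025-04-09.
2nd Wednesday of May 2025: 2025-05-14.
June 2025 — 2nd Wednesday is 2025-06-11.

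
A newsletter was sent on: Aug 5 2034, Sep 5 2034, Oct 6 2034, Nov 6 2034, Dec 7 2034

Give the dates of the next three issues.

Jan 7 2035, Feb 7 2035, Mar 10 2035

Every event comes 31 days after the last (31, 31, 31, 31).
Dec 7 2034 + 31 days = Jan 7 2035.
Jan 7 2035 + 31 days = Feb 7 2035.
Feb 7 2035 + 31 days = Mar 10 2035.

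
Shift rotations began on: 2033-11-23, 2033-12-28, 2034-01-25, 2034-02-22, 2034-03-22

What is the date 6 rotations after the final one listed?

2034-09-27

These are Wednesdays at 28- or 35-day spacing (35, 28, 28, 28).
The pattern: 4th Wednesday of the month.
4th Wednesday of April 2034: 2034-04-26.
4th Wednesday of May 2034: 2034-05-24.
June 2034 — 4th Wednesday is 2034-06-28.
July 2034 — 4th Wednesday is 2034-07-26.
August 2034 — 4th Wednesday is 2034-08-23.
September 2034 — 4th Wednesday is 2034-09-27.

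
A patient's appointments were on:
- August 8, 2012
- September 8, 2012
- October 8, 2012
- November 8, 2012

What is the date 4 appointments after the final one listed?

March 8, 2013

Gaps: 31, 30, 31 days — not constant. Every event is on the 8th of the month.
Pattern: the 8th of each month.
Next: December 2012 → December 8, 2012.
January 2013: January 8, 2013.
Next: February 2013 → February 8, 2013.
Next: March 2013 → March 8, 2013.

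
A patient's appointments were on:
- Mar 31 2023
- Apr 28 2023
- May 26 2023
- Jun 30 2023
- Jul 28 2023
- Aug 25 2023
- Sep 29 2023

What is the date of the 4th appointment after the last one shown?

Every date is a Friday; gaps 28, 28, 35, 28, 28, 35 days.
Each is the last Friday of its month (at least one falls on the 29th or later, ruling out '4th Friday').
October 2023 ends with Friday Oct 27 2023.
November 2023 ends with Friday Nov 24 2023.
Last Friday of December 2023: Dec 29 2023.
Last Friday of January 2024: Jan 26 2024.

Jan 26 2024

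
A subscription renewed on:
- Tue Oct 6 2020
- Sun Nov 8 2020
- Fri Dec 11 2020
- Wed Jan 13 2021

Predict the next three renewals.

Mon Feb 15 2021, Sat Mar 20 2021, Thu Apr 22 2021

The spacing is 33, 33, 33 days — always 33 days.
Wed Jan 13 2021 + 33 days = Mon Feb 15 2021.
Mon Feb 15 2021 + 33 days = Sat Mar 20 2021.
Sat Mar 20 2021 + 33 days = Thu Apr 22 2021.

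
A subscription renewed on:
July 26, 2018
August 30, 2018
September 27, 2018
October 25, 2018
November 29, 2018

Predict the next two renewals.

December 27, 2018; January 31, 2019

Every date is a Thursday; gaps 35, 28, 28, 35 days.
Each is the last Thursday of its month (at least one falls on the 29th or later, ruling out '4th Thursday').
Last Thursday of December 2018: December 27, 2018.
Last Thursday of January 2019: January 31, 2019.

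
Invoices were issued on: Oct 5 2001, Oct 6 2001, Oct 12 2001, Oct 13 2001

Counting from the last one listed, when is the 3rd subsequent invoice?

Oct 26 2001

Every event lands on a Friday or Saturday (gaps cycle 1, 6, 1).
So the schedule is: every Friday and Saturday.
The following Friday is Oct 19 2001.
Next Saturday: Oct 20 2001.
The following Friday is Oct 26 2001.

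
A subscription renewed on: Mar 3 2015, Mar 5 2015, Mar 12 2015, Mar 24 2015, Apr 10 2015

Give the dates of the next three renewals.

Intervals are 2, 7, 12, 17 days — an arithmetic progression with common difference 5.
Next gap: 22 days. Apr 10 2015 + 22 days = May 2 2015.
Next gap: 27 days. May 2 2015 + 27 days = May 29 2015.
Next gap: 32 days. May 29 2015 + 32 days = Jun 30 2015.

May 2 2015, May 29 2015, Jun 30 2015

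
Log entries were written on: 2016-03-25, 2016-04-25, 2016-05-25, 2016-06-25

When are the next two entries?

Gaps: 31, 30, 31 days — not constant. Every event is on the 25th of the month.
Pattern: the 25th of each month.
Next: July 2016 → 2016-07-25.
Next: August 2016 → 2016-08-25.

2016-07-25, 2016-08-25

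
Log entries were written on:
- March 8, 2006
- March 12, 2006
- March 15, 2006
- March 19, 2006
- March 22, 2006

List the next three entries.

Every event lands on a Wednesday or Sunday (gaps cycle 4, 3, 4, 3).
So the schedule is: every Wednesday and Sunday.
The following Sunday is March 26, 2006.
The following Wednesday is March 29, 2006.
Next Sunday: April 2, 2006.

March 26, 2006; March 29, 2006; April 2, 2006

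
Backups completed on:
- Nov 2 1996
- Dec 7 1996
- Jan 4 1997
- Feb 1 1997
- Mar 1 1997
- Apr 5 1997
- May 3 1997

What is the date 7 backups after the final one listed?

Dec 6 1997

Gaps: 35, 28, 28, 28, 35, 28 days — a mix of 28 and 35. Every date is a Saturday.
Each is the 1st Saturday of its month.
June 1997 — 1st Saturday is Jun 7 1997.
1st Saturday of July 1997: Jul 5 1997.
August 1997 — 1st Saturday is Aug 2 1997.
September 1997 — 1st Saturday is Sep 6 1997.
October 1997 — 1st Saturday is Oct 4 1997.
November 1997 — 1st Saturday is Nov 1 1997.
December 1997 — 1st Saturday is Dec 6 1997.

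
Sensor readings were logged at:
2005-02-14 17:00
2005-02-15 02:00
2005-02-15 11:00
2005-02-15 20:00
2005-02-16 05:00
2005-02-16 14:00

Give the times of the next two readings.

Spacing: 9, 9, 9, 9, 9 h — constant 9 h.
2005-02-16 14:00 + 9 h = 2005-02-16 23:00.
2005-02-16 23:00 + 9 h = 2005-02-17 08:00.

2005-02-16 23:00, 2005-02-17 08:00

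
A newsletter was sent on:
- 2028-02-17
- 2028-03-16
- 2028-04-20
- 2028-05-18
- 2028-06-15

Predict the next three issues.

2028-07-20, 2028-08-17, 2028-09-21

Gaps: 28, 35, 28, 28 days — a mix of 28 and 35. Every date is a Thursday.
Each is the 3rd Thursday of its month.
July 2028 — 3rd Thursday is 2028-07-20.
3rd Thursday of August 2028: 2028-08-17.
3rd Thursday of September 2028: 2028-09-21.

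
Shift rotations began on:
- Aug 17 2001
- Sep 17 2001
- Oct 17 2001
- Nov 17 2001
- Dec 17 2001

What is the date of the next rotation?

Jan 17 2002

Gaps: 31, 30, 31, 30 days — not constant. Every event is on the 17th of the month.
Pattern: the 17th of each month.
January 2002: Jan 17 2002.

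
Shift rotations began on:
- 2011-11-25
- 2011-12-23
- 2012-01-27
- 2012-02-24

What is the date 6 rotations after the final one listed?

2012-08-24

All dates are Fridays, 28, 35, 28 days apart.
Specifically, the 4th Friday of each month.
4th Friday of March 2012: 2012-03-23.
4th Friday of April 2012: 2012-04-27.
May 2012 — 4th Friday is 2012-05-25.
4th Friday of June 2012: 2012-06-22.
July 2012 — 4th Friday is 2012-07-27.
August 2012 — 4th Friday is 2012-08-24.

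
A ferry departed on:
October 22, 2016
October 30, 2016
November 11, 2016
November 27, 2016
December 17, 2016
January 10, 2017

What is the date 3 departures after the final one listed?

Gaps: 8, 12, 16, 20, 24 days — each gap is 4 larger than the previous one.
Next gap: 28 days. January 10, 2017 + 28 days = February 7, 2017.
Next gap: 32 days. February 7, 2017 + 32 days = March 11, 2017.
Next gap: 36 days. March 11, 2017 + 36 days = April 16, 2017.

April 16, 2017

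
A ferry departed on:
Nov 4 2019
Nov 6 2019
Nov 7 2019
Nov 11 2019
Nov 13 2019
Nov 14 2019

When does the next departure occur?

The gap pattern 2, 1, 4, 2, 1 repeats every 3 events.
These are the Mondays, Wednesdays and Thursdays of each week.
Next Monday: Nov 18 2019.

Nov 18 2019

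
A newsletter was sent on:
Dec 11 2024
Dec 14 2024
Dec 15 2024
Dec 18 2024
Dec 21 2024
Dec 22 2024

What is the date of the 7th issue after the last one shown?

Jan 8 2025

The gap pattern 3, 1, 3, 3, 1 repeats every 3 events.
These are the Wednesdays, Saturdays and Sundays of each week.
The following Wednesday is Dec 25 2024.
The following Saturday is Dec 28 2024.
Next Sunday: Dec 29 2024.
The following Wednesday is Jan 1 2025.
Next Saturday: Jan 4 2025.
Next Sunday: Jan 5 2025.
The following Wednesday is Jan 8 2025.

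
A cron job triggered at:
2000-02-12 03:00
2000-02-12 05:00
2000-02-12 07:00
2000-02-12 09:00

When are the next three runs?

2000-02-12 11:00, 2000-02-12 13:00, 2000-02-12 15:00

Gaps: 2, 2, 2 hours — each event is 2 hours after the previous one.
2000-02-12 09:00 + 2 h = 2000-02-12 11:00.
2000-02-12 11:00 + 2 h = 2000-02-12 13:00.
2000-02-12 13:00 + 2 h = 2000-02-12 15:00.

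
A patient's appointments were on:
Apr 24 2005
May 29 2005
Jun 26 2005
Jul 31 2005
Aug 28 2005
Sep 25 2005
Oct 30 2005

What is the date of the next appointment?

Nov 27 2005

All Sundays; the gaps (35, 28, 35, 28, 28, 35) vary with month length.
This is the last Sunday of each month.
Last Sunday of November 2005: Nov 27 2005.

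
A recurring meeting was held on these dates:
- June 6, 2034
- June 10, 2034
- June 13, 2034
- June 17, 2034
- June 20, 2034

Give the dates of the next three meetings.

Every event lands on a Tuesday or Saturday (gaps cycle 4, 3, 4, 3).
So the schedule is: every Tuesday and Saturday.
The following Saturday is June 24, 2034.
The following Tuesday is June 27, 2034.
Next Saturday: July 1, 2034.

June 24, 2034; June 27, 2034; July 1, 2034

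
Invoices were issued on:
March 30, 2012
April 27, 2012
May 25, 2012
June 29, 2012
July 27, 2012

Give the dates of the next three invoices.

These are Fridays with 28, 28, 35, 28-day gaps.
Each is the final Friday of its month — March 30, 2012 is past the 28th, so '4th Friday' doesn't fit.
August 2012 ends with Friday August 31, 2012.
Last Friday of September 2012: September 28, 2012.
Last Friday of October 2012: October 26, 2012.

August 31, 2012; September 28, 2012; October 26, 2012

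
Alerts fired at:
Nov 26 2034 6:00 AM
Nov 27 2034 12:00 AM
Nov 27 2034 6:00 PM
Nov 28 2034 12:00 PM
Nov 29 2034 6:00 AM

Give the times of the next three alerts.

Nov 30 2034 12:00 AM, Nov 30 2034 6:00 PM, Dec 1 2034 12:00 PM

Spacing: 18, 18, 18, 18 h — constant 18 h.
Nov 29 2034 6:00 AM + 18 h = Nov 30 2034 12:00 AM.
Nov 30 2034 12:00 AM + 18 h = Nov 30 2034 6:00 PM.
Nov 30 2034 6:00 PM + 18 h = Dec 1 2034 12:00 PM.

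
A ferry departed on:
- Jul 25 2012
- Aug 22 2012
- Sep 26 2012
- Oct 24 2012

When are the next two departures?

Nov 28 2012, Dec 26 2012

Gaps: 28, 35, 28 days — a mix of 28 and 35. Every date is a Wednesday.
Each is the 4th Wednesday of its month.
4th Wednesday of November 2012: Nov 28 2012.
December 2012 — 4th Wednesday is Dec 26 2012.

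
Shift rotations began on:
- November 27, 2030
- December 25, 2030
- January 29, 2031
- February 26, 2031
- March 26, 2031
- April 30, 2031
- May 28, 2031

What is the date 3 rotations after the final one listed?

August 27, 2031

All Wednesdays; the gaps (28, 35, 28, 28, 35, 28) vary with month length.
This is the last Wednesday of each month.
Last Wednesday of June 2031: June 25, 2031.
July 2031 ends with Wednesday July 30, 2031.
Last Wednesday of August 2031: August 27, 2031.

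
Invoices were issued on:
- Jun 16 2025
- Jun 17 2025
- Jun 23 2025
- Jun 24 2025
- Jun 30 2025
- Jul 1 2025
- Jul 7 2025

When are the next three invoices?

Every event lands on a Monday or Tuesday (gaps cycle 1, 6, 1, 6, 1, 6).
So the schedule is: every Monday and Tuesday.
The following Tuesday is Jul 8 2025.
Next Monday: Jul 14 2025.
Next Tuesday: Jul 15 2025.

Jul 8 2025, Jul 14 2025, Jul 15 2025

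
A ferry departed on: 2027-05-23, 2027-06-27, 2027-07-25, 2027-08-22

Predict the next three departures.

Gaps: 35, 28, 28 days — a mix of 28 and 35. Every date is a Sunday.
Each is the 4th Sunday of its month.
4th Sunday of September 2027: 2027-09-26.
October 2027 — 4th Sunday is 2027-10-24.
4th Sunday of November 2027: 2027-11-28.

2027-09-26, 2027-10-24, 2027-11-28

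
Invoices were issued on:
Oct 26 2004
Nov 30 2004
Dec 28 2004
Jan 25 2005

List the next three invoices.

Every date is a Tuesday; gaps 35, 28, 28 days.
Each is the last Tuesday of its month (at least one falls on the 29th or later, ruling out '4th Tuesday').
February 2005 ends with Tuesday Feb 22 2005.
March 2005 ends with Tuesday Mar 29 2005.
Last Tuesday of April 2005: Apr 26 2005.

Feb 22 2005, Mar 29 2005, Apr 26 2005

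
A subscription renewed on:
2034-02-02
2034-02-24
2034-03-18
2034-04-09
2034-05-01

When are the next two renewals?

2034-05-23, 2034-06-14

Every event comes 22 days after the last (22, 22, 22, 22).
2034-05-01 + 22 days = 2034-05-23.
2034-05-23 + 22 days = 2034-06-14.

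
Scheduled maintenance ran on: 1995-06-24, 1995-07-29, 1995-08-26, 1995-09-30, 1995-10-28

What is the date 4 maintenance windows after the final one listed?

1996-02-24

All Saturdays; the gaps (35, 28, 35, 28) vary with month length.
This is the last Saturday of each month.
Last Saturday of November 1995: 1995-11-25.
December 1995 ends with Saturday 1995-12-30.
January 1996 ends with Saturday 1996-01-27.
February 1996 ends with Saturday 1996-02-24.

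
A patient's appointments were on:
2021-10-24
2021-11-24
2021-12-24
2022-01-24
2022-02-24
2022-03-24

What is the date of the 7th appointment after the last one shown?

2022-10-24

Each date is the 24th; the gaps (31, 30, 31, 31, 28) track the month lengths.
The rule is the 24th of each month.
Next: April 2022 → 2022-04-24.
Next: May 2022 → 2022-05-24.
June 2022: 2022-06-24.
July 2022: 2022-07-24.
August 2022: 2022-08-24.
September 2022: 2022-09-24.
October 2022: 2022-10-24.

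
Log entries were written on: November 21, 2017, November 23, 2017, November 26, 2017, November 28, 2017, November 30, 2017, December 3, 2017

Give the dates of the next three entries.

December 5, 2017; December 7, 2017; December 10, 2017

Every event lands on a Tuesday or Thursday or Sunday (gaps cycle 2, 3, 2, 2, 3).
So the schedule is: every Tuesday, Thursday and Sunday.
The following Tuesday is December 5, 2017.
The following Thursday is December 7, 2017.
The following Sunday is December 10, 2017.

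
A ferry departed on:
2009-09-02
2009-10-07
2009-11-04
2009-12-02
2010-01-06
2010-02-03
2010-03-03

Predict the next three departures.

2010-04-07, 2010-05-05, 2010-06-02

Gaps: 35, 28, 28, 35, 28, 28 days — a mix of 28 and 35. Every date is a Wednesday.
Each is the 1st Wednesday of its month.
April 2010 — 1st Wednesday is 2010-04-07.
May 2010 — 1st Wednesday is 2010-05-05.
June 2010 — 1st Wednesday is 2010-06-02.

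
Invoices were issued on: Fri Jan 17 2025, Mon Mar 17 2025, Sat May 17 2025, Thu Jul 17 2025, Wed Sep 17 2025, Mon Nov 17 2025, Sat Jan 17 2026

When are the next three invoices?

Each date is the 17th; the gaps (59, 61, 61, 62, 61, 61) track the month lengths.
The rule is the 17th of every 2 months.
Next: March 2026 → Tue Mar 17 2026.
Next: May 2026 → Sun May 17 2026.
July 2026: Fri Jul 17 2026.

Tue Mar 17 2026, Sun May 17 2026, Fri Jul 17 2026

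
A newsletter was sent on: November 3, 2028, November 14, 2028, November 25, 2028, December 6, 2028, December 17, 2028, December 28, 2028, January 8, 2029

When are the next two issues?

January 19, 2029; January 30, 2029

Gaps between consecutive events: 11, 11, 11, 11, 11, 11 days — a constant 11-day interval.
January 8, 2029 + 11 days = January 19, 2029.
January 19, 2029 + 11 days = January 30, 2029.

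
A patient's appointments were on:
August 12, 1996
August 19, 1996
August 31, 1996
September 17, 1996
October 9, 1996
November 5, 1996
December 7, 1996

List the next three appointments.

January 13, 1997; February 24, 1997; April 12, 1997

Intervals are 7, 12, 17, 22, 27, 32 days — an arithmetic progression with common difference 5.
Next gap: 37 days. December 7, 1996 + 37 days = January 13, 1997.
Next gap: 42 days. January 13, 1997 + 42 days = February 24, 1997.
Next gap: 47 days. February 24, 1997 + 47 days = April 12, 1997.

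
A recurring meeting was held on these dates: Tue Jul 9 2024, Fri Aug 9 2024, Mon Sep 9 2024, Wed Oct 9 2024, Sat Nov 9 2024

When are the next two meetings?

Mon Dec 9 2024, Thu Jan 9 2025

Gaps: 31, 31, 30, 31 days — not constant. Every event is on the 9th of the month.
Pattern: the 9th of each month.
Next: December 2024 → Mon Dec 9 2024.
Next: January 2025 → Thu Jan 9 2025.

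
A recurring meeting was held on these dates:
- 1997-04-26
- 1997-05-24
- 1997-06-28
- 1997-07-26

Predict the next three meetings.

Gaps: 28, 35, 28 days — a mix of 28 and 35. Every date is a Saturday.
Each is the 4th Saturday of its month.
August 1997 — 4th Saturday is 1997-08-23.
4th Saturday of September 1997: 1997-09-27.
4th Saturday of October 1997: 1997-10-25.

1997-08-23, 1997-09-27, 1997-10-25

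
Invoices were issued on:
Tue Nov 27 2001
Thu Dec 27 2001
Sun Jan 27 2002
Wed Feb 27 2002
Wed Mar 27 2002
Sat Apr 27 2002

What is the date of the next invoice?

Gaps: 30, 31, 31, 28, 31 days — not constant. Every event is on the 27th of the month.
Pattern: the 27th of each month.
May 2002: Mon May 27 2002.

Mon May 27 2002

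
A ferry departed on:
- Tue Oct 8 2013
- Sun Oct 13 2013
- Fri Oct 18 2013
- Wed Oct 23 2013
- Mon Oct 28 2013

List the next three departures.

Every event comes 5 days after the last (5, 5, 5, 5).
Mon Oct 28 2013 + 5 days = Sat Nov 2 2013.
Sat Nov 2 2013 + 5 days = Thu Nov 7 2013.
Thu Nov 7 2013 + 5 days = Tue Nov 12 2013.

Sat Nov 2 2013, Thu Nov 7 2013, Tue Nov 12 2013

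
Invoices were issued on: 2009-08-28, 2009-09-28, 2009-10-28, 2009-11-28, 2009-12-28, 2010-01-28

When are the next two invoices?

2010-02-28, 2010-03-28

The day-of-month is always 28 (31, 30, 31, 30, 31 days between events).
So this recurs on the 28th of each month.
February 2010: 2010-02-28.
Next: March 2010 → 2010-03-28.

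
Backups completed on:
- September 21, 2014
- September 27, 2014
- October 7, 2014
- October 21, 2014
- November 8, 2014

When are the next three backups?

Intervals are 6, 10, 14, 18 days — an arithmetic progression with common difference 4.
Next gap: 22 days. November 8, 2014 + 22 days = November 30, 2014.
Next gap: 26 days. November 30, 2014 + 26 days = December 26, 2014.
Next gap: 30 days. December 26, 2014 + 30 days = January 25, 2015.

November 30, 2014; December 26, 2014; January 25, 2015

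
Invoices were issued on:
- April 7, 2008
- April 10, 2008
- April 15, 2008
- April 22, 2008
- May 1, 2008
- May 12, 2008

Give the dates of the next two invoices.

May 25, 2008; June 9, 2008

Gaps: 3, 5, 7, 9, 11 days — each gap is 2 larger than the previous one.
Next gap: 13 days. May 12, 2008 + 13 days = May 25, 2008.
Next gap: 15 days. May 25, 2008 + 15 days = June 9, 2008.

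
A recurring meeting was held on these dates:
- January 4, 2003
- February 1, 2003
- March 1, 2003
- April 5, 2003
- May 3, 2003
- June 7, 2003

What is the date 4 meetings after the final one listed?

These are Saturdays at 28- or 35-day spacing (28, 28, 35, 28, 35).
The pattern: 1st Saturday of the month.
1st Saturday of July 2003: July 5, 2003.
1st Saturday of August 2003: August 2, 2003.
1st Saturday of September 2003: September 6, 2003.
1st Saturday of October 2003: October 4, 2003.

October 4, 2003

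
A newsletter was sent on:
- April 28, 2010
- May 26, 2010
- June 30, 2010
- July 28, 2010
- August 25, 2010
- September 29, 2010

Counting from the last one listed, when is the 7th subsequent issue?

April 27, 2011

All Wednesdays; the gaps (28, 35, 28, 28, 35) vary with month length.
This is the last Wednesday of each month.
Last Wednesday of October 2010: October 27, 2010.
November 2010 ends with Wednesday November 24, 2010.
Last Wednesday of December 2010: December 29, 2010.
January 2011 ends with Wednesday January 26, 2011.
February 2011 ends with Wednesday February 23, 2011.
Last Wednesday of March 2011: March 30, 2011.
Last Wednesday of April 2011: April 27, 2011.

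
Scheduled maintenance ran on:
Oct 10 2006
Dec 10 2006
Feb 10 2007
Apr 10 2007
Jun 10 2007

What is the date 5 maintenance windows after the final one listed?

Apr 10 2008

Gaps: 61, 62, 59, 61 days — not constant. Every event is on the 10th of the month.
Pattern: the 10th of every 2 months.
August 2007: Aug 10 2007.
Next: October 2007 → Oct 10 2007.
Next: December 2007 → Dec 10 2007.
Next: February 2008 → Feb 10 2008.
April 2008: Apr 10 2008.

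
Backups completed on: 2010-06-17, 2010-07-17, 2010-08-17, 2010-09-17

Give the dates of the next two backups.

The day-of-month is always 17 (30, 31, 31 days between events).
So this recurs on the 17th of each month.
Next: October 2010 → 2010-10-17.
Next: November 2010 → 2010-11-17.

2010-10-17, 2010-11-17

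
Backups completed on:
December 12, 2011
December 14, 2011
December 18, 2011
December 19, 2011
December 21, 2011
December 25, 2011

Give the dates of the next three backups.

Every event lands on a Monday or Wednesday or Sunday (gaps cycle 2, 4, 1, 2, 4).
So the schedule is: every Monday, Wednesday and Sunday.
The following Monday is December 26, 2011.
The following Wednesday is December 28, 2011.
Next Sunday: January 1, 2012.

December 26, 2011; December 28, 2011; January 1, 2012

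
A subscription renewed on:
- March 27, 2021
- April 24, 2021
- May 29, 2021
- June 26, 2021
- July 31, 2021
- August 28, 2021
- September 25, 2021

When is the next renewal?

All Saturdays; the gaps (28, 35, 28, 35, 28, 28) vary with month length.
This is the last Saturday of each month.
October 2021 ends with Saturday October 30, 2021.

October 30, 2021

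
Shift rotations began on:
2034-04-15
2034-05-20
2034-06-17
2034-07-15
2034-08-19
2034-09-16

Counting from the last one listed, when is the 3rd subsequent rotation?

2034-12-16

Gaps: 35, 28, 28, 35, 28 days — a mix of 28 and 35. Every date is a Saturday.
Each is the 3rd Saturday of its month.
October 2034 — 3rd Saturday is 2034-10-21.
November 2034 — 3rd Saturday is 2034-11-18.
3rd Saturday of December 2034: 2034-12-16.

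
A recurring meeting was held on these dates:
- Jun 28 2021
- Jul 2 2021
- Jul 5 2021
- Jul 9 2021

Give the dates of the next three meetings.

Jul 12 2021, Jul 16 2021, Jul 19 2021

The gap pattern 4, 3, 4 repeats every 2 events.
These are the Mondays and Fridays of each week.
The following Monday is Jul 12 2021.
Next Friday: Jul 16 2021.
Next Monday: Jul 19 2021.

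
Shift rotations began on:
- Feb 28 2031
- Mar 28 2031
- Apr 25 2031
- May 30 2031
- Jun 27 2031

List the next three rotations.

These are Fridays with 28, 28, 35, 28-day gaps.
Each is the final Friday of its month — May 30 2031 is past the 28th, so '4th Friday' doesn't fit.
July 2031 ends with Friday Jul 25 2031.
Last Friday of August 2031: Aug 29 2031.
September 2031 ends with Friday Sep 26 2031.

Jul 25 2031, Aug 29 2031, Sep 26 2031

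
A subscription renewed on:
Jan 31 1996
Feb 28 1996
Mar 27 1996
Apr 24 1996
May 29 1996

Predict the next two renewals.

Jun 26 1996, Jul 31 1996

Every date is a Wednesday; gaps 28, 28, 28, 35 days.
Each is the last Wednesday of its month (at least one falls on the 29th or later, ruling out '4th Wednesday').
Last Wednesday of June 1996: Jun 26 1996.
July 1996 ends with Wednesday Jul 31 1996.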